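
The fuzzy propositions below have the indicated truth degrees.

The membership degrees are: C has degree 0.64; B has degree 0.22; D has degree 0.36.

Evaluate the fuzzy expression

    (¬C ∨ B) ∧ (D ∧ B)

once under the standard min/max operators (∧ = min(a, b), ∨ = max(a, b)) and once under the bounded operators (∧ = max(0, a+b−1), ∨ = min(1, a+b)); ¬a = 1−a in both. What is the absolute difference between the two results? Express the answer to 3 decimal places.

Under standard min/max:
  ¬C = 1 − 0.64 = 0.36
  ¬C ∨ B = max(a, b) on (0.36, 0.22) = 0.36
  D ∧ B = min(a, b) on (0.36, 0.22) = 0.22
  (¬C ∨ B) ∧ (D ∧ B) = min(a, b) on (0.36, 0.22) = 0.22
  → value = 0.2200
Under bounded:
  ¬C = 1 − 0.64 = 0.36
  ¬C ∨ B = min(1, a+b) on (0.36, 0.22) = 0.58
  D ∧ B = max(0, a+b−1) on (0.36, 0.22) = 0.00
  (¬C ∨ B) ∧ (D ∧ B) = max(0, a+b−1) on (0.58, 0.00) = 0.00
  → value = 0.0000
|0.2200 − 0.0000| = 0.220

0.220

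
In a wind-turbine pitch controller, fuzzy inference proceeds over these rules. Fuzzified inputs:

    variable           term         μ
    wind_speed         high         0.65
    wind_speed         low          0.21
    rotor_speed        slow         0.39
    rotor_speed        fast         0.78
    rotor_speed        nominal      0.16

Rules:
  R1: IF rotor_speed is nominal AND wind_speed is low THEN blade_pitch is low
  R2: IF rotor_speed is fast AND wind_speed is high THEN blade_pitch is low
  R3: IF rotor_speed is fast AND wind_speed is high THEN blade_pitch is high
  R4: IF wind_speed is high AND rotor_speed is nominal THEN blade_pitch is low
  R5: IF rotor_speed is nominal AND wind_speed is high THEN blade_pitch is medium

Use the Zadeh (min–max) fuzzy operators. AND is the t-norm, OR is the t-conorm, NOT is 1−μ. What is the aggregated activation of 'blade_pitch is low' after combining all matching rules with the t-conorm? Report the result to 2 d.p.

0.65

R1: nominal=0.16, low=0.21; AND[min(a, b)] → w = 0.16
R2: fast=0.78, high=0.65; AND[min(a, b)] → w = 0.65
R3: fast=0.78, high=0.65; AND[min(a, b)] → w = 0.65
R4: high=0.65, nominal=0.16; AND[min(a, b)] → w = 0.16
R5: nominal=0.16, high=0.65; AND[min(a, b)] → w = 0.16
Rules with consequent 'low': {R1, R2, R4} → strengths 0.16, 0.65, 0.16
Aggregate via t-conorm [max(a, b)]: 0.65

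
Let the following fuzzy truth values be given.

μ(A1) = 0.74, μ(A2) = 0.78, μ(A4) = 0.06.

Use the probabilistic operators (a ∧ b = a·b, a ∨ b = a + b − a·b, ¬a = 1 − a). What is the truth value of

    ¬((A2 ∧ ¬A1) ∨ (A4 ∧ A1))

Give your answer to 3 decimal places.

0.762

¬A1 = 1 − 0.7400 = 0.2600
A2 ∧ ¬A1 = a·b on (0.7800, 0.2600) = 0.2028
A4 ∧ A1 = a·b on (0.0600, 0.7400) = 0.0444
(A2 ∧ ¬A1) ∨ (A4 ∧ A1) = a + b − a·b on (0.2028, 0.0444) = 0.2382
¬((A2 ∧ ¬A1) ∨ (A4 ∧ A1)) = 1 − 0.2382 = 0.7618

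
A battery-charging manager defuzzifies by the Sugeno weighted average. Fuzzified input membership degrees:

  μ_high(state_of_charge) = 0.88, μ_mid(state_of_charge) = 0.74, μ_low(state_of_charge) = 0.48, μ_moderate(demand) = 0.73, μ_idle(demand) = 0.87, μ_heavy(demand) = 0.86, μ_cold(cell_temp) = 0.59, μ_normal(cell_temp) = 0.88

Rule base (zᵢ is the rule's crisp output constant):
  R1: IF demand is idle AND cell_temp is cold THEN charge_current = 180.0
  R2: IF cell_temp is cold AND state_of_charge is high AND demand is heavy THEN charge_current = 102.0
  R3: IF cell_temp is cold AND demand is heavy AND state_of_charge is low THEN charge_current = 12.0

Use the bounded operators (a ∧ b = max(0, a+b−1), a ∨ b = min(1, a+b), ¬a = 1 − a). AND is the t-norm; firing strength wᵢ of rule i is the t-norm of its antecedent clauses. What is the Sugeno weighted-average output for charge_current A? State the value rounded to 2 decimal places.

R1 (z=180.0): idle=0.87, cold=0.59; AND[max(0, a+b−1)] → w = 0.46
R2 (z=102.0): cold=0.59, high=0.88, heavy=0.86; AND[max(0, a+b−1)] → w = 0.33
R3 (z=12.0): cold=0.59, heavy=0.86, low=0.48; AND[max(0, a+b−1)] → w = 0.00
Weighted average = (0.46·180.0 + 0.33·102.0 + 0.00·12.0) / (0.46 + 0.33 + 0.00)
  = 116.4600 / 0.7900 = 147.42

147.42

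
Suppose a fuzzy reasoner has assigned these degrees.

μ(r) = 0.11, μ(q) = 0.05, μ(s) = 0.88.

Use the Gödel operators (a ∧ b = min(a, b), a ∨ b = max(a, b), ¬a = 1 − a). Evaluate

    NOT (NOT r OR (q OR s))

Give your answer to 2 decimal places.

NOT r = 1 − 0.11 = 0.89
q OR s = max(a, b) on (0.05, 0.88) = 0.88
NOT r OR (q OR s) = max(a, b) on (0.89, 0.88) = 0.89
NOT (NOT r OR (q OR s)) = 1 − 0.89 = 0.11

0.11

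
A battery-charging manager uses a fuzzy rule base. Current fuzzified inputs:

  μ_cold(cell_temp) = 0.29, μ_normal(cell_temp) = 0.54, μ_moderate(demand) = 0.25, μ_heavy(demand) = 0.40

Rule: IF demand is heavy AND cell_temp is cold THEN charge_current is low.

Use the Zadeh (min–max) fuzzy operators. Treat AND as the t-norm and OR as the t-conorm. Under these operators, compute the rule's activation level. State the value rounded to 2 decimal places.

0.29

firing strength: heavy=0.40, cold=0.29; AND[min(a, b)] → w = 0.29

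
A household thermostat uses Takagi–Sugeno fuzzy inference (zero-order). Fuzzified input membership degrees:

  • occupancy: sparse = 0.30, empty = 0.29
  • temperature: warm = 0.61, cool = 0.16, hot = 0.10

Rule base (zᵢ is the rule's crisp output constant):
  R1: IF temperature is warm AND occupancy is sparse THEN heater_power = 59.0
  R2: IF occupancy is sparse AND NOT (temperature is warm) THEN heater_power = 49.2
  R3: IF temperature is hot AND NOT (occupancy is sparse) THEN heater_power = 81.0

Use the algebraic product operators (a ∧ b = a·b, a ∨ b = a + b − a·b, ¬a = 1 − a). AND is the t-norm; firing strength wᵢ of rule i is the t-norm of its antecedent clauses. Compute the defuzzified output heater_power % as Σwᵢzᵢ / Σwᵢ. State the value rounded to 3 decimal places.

60.063

R1 (z=59.0): warm=0.61, sparse=0.30; AND[a·b] → w = 0.1830
R2 (z=49.2): sparse=0.30, ¬warm=1−0.61=0.39; AND[a·b] → w = 0.1170
R3 (z=81.0): hot=0.10, ¬sparse=1−0.30=0.70; AND[a·b] → w = 0.0700
Weighted average = (0.1830·59.0 + 0.1170·49.2 + 0.0700·81.0) / (0.1830 + 0.1170 + 0.0700)
  = 22.2234 / 0.3700 = 60.063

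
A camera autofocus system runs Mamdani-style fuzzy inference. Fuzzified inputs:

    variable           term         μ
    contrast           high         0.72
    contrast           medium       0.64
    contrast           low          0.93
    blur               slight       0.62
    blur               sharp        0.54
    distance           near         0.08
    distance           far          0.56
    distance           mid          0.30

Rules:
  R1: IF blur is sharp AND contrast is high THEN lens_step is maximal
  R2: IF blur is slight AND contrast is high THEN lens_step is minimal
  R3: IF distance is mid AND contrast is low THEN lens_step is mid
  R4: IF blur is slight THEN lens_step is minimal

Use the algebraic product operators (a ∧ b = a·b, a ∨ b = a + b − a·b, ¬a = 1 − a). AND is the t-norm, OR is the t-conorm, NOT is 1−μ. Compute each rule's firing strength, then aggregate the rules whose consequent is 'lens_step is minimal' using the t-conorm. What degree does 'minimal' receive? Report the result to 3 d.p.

R1: sharp=0.54, high=0.72; AND[a·b] → w = 0.3888
R2: slight=0.62, high=0.72; AND[a·b] → w = 0.4464
R3: mid=0.30, low=0.93; AND[a·b] → w = 0.2790
R4: slight=0.62 → w = 0.6200
Rules with consequent 'minimal': {R2, R4} → strengths 0.4464, 0.6200
Aggregate via t-conorm [a + b − a·b]: 0.7896

0.790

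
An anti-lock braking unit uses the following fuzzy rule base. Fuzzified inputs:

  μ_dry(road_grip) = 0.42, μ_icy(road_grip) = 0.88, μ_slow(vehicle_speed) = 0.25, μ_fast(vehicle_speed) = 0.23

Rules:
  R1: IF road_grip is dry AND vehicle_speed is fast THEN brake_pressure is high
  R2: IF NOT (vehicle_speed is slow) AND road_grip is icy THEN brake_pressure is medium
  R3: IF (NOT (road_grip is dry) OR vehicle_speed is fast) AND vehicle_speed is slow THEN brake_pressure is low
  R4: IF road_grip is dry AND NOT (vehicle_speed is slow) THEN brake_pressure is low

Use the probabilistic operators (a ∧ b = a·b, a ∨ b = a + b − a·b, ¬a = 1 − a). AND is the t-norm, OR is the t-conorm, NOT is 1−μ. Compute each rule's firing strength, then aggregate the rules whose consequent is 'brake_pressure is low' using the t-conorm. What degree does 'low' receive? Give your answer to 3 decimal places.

R1: dry=0.42, fast=0.23; AND[a·b] → w = 0.0966
R2: ¬slow=1−0.25=0.75, icy=0.88; AND[a·b] → w = 0.6600
R3: (¬dry=1−0.42=0.58 OR fast=0.23) = 0.6766; AND[a·b] with slow=0.25 → w = 0.1692
R4: dry=0.42, ¬slow=1−0.25=0.75; AND[a·b] → w = 0.3150
Rules with consequent 'low': {R3, R4} → strengths 0.1692, 0.3150
Aggregate via t-conorm [a + b − a·b]: 0.4309

0.431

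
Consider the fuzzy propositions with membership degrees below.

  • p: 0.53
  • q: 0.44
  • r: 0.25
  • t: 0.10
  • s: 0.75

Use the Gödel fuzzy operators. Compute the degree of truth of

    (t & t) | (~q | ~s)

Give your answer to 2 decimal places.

0.56

t & t = min(a, b) on (0.10, 0.10) = 0.10
~q = 1 − 0.44 = 0.56
~s = 1 − 0.75 = 0.25
~q | ~s = max(a, b) on (0.56, 0.25) = 0.56
(t & t) | (~q | ~s) = max(a, b) on (0.10, 0.56) = 0.56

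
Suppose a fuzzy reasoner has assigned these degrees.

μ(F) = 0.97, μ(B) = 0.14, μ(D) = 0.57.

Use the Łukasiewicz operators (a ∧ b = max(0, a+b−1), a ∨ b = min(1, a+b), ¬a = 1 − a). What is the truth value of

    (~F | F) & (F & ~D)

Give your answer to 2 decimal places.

~F = 1 − 0.97 = 0.03
~F | F = min(1, a+b) on (0.03, 0.97) = 1.00
~D = 1 − 0.57 = 0.43
F & ~D = max(0, a+b−1) on (0.97, 0.43) = 0.40
(~F | F) & (F & ~D) = max(0, a+b−1) on (1.00, 0.40) = 0.40

0.40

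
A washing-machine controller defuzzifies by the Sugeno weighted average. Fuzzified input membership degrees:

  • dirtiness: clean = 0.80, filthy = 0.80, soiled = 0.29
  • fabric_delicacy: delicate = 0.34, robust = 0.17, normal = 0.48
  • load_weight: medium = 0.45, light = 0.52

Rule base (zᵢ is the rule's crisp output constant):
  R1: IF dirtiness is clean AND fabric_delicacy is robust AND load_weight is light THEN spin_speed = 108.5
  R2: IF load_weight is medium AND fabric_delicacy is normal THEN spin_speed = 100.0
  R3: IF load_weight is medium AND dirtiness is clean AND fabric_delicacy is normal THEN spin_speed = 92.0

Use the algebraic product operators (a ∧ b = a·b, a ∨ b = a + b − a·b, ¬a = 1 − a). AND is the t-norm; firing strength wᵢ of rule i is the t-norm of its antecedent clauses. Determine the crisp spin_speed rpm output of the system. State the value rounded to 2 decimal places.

98.30

R1 (z=108.5): clean=0.80, robust=0.17, light=0.52; AND[a·b] → w = 0.0707
R2 (z=100.0): medium=0.45, normal=0.48; AND[a·b] → w = 0.2160
R3 (z=92.0): medium=0.45, clean=0.80, normal=0.48; AND[a·b] → w = 0.1728
Weighted average = (0.0707·108.5 + 0.2160·100.0 + 0.1728·92.0) / (0.0707 + 0.2160 + 0.1728)
  = 45.1707 / 0.4595 = 98.30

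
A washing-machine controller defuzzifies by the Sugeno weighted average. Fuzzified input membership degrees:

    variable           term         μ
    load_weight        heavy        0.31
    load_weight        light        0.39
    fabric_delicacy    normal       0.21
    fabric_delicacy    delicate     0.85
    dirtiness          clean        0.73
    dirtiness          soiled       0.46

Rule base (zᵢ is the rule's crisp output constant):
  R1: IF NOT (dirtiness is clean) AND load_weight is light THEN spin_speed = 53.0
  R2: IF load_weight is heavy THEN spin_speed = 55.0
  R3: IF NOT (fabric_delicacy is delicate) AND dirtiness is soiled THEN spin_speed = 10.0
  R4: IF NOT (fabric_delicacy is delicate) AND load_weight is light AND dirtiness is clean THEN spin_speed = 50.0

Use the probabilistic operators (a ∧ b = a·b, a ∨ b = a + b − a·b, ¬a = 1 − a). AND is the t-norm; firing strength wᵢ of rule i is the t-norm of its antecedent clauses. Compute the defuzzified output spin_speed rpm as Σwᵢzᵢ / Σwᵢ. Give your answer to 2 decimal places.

48.30

R1 (z=53.0): ¬clean=1−0.73=0.27, light=0.39; AND[a·b] → w = 0.1053
R2 (z=55.0): heavy=0.31 → w = 0.3100
R3 (z=10.0): ¬delicate=1−0.85=0.15, soiled=0.46; AND[a·b] → w = 0.0690
R4 (z=50.0): ¬delicate=1−0.85=0.15, light=0.39, clean=0.73; AND[a·b] → w = 0.0427
Weighted average = (0.1053·53.0 + 0.3100·55.0 + 0.0690·10.0 + 0.0427·50.0) / (0.1053 + 0.3100 + 0.0690 + 0.0427)
  = 25.4562 / 0.5270 = 48.30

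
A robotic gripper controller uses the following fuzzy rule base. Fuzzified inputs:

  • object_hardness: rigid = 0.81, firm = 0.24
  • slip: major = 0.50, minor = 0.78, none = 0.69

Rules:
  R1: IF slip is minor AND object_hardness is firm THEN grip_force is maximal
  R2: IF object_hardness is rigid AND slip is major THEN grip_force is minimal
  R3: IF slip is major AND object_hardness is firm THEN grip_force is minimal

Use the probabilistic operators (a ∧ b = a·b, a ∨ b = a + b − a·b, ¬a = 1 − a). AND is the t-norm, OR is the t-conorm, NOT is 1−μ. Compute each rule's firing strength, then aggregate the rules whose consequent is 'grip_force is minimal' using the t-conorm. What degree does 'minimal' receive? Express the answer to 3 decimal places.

R1: minor=0.78, firm=0.24; AND[a·b] → w = 0.1872
R2: rigid=0.81, major=0.50; AND[a·b] → w = 0.4050
R3: major=0.50, firm=0.24; AND[a·b] → w = 0.1200
Rules with consequent 'minimal': {R2, R3} → strengths 0.4050, 0.1200
Aggregate via t-conorm [a + b − a·b]: 0.4764

0.476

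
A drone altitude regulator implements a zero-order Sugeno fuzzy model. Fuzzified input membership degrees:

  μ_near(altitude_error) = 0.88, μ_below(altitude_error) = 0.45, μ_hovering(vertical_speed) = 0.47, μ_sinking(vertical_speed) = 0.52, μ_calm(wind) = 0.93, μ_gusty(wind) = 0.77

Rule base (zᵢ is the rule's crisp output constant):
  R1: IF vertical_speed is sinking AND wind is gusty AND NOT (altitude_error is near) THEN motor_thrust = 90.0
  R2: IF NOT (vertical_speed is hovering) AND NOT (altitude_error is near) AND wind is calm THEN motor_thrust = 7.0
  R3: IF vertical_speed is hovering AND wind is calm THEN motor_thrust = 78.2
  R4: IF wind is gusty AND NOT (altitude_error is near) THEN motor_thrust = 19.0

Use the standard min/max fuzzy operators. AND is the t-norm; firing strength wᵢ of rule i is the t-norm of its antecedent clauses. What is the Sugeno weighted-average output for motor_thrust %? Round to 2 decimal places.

R1 (z=90.0): sinking=0.52, gusty=0.77, ¬near=1−0.88=0.12; AND[min(a, b)] → w = 0.12
R2 (z=7.0): ¬hovering=1−0.47=0.53, ¬near=1−0.88=0.12, calm=0.93; AND[min(a, b)] → w = 0.12
R3 (z=78.2): hovering=0.47, calm=0.93; AND[min(a, b)] → w = 0.47
R4 (z=19.0): gusty=0.77, ¬near=1−0.88=0.12; AND[min(a, b)] → w = 0.12
Weighted average = (0.12·90.0 + 0.12·7.0 + 0.47·78.2 + 0.12·19.0) / (0.12 + 0.12 + 0.47 + 0.12)
  = 50.6740 / 0.8300 = 61.05

61.05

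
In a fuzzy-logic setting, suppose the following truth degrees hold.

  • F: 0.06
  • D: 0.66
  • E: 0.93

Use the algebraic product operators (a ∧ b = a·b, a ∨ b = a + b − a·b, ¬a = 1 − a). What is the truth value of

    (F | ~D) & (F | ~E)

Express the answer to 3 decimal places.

~D = 1 − 0.6600 = 0.3400
F | ~D = a + b − a·b on (0.0600, 0.3400) = 0.3796
~E = 1 − 0.9300 = 0.0700
F | ~E = a + b − a·b on (0.0600, 0.0700) = 0.1258
(F | ~D) & (F | ~E) = a·b on (0.3796, 0.1258) = 0.0478

0.048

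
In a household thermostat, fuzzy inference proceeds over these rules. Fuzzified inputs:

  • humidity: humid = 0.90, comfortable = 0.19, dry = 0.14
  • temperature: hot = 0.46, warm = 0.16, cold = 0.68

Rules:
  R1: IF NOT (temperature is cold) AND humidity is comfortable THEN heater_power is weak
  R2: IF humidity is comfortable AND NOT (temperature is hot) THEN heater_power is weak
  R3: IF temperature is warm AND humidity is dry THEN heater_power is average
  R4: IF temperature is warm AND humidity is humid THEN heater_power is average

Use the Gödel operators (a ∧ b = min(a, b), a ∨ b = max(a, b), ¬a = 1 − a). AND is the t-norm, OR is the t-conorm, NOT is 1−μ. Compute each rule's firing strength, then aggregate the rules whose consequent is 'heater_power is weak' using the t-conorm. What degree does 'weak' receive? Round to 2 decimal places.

R1: ¬cold=1−0.68=0.32, comfortable=0.19; AND[min(a, b)] → w = 0.19
R2: comfortable=0.19, ¬hot=1−0.46=0.54; AND[min(a, b)] → w = 0.19
R3: warm=0.16, dry=0.14; AND[min(a, b)] → w = 0.14
R4: warm=0.16, humid=0.90; AND[min(a, b)] → w = 0.16
Rules with consequent 'weak': {R1, R2} → strengths 0.19, 0.19
Aggregate via t-conorm [max(a, b)]: 0.19

0.19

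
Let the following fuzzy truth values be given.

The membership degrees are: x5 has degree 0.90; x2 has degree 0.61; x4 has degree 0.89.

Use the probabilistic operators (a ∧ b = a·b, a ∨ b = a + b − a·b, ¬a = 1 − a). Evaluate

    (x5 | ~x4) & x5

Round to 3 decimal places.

0.820

~x4 = 1 − 0.8900 = 0.1100
x5 | ~x4 = a + b − a·b on (0.9000, 0.1100) = 0.9110
(x5 | ~x4) & x5 = a·b on (0.9110, 0.9000) = 0.8199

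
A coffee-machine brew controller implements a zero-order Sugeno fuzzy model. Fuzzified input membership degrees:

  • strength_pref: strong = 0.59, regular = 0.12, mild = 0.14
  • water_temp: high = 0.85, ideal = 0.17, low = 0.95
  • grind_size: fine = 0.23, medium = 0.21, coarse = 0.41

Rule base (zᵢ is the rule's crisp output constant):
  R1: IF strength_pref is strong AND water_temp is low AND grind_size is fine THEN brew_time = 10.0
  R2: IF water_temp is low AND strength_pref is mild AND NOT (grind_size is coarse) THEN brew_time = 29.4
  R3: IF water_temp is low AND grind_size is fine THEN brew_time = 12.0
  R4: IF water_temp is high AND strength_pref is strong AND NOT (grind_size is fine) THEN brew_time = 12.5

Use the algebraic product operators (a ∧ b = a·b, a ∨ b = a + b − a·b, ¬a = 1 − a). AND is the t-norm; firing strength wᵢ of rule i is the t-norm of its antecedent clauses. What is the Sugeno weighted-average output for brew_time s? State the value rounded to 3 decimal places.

R1 (z=10.0): strong=0.59, low=0.95, fine=0.23; AND[a·b] → w = 0.1289
R2 (z=29.4): low=0.95, mild=0.14, ¬coarse=1−0.41=0.59; AND[a·b] → w = 0.0785
R3 (z=12.0): low=0.95, fine=0.23; AND[a·b] → w = 0.2185
R4 (z=12.5): high=0.85, strong=0.59, ¬fine=1−0.23=0.77; AND[a·b] → w = 0.3862
Weighted average = (0.1289·10.0 + 0.0785·29.4 + 0.2185·12.0 + 0.3862·12.5) / (0.1289 + 0.0785 + 0.2185 + 0.3862)
  = 11.0451 / 0.8120 = 13.602

13.602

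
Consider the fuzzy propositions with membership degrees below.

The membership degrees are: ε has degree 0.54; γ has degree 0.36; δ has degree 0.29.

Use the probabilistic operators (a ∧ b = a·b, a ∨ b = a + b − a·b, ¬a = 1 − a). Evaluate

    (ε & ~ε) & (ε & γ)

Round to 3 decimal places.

0.048

~ε = 1 − 0.5400 = 0.4600
ε & ~ε = a·b on (0.5400, 0.4600) = 0.2484
ε & γ = a·b on (0.5400, 0.3600) = 0.1944
(ε & ~ε) & (ε & γ) = a·b on (0.2484, 0.1944) = 0.0483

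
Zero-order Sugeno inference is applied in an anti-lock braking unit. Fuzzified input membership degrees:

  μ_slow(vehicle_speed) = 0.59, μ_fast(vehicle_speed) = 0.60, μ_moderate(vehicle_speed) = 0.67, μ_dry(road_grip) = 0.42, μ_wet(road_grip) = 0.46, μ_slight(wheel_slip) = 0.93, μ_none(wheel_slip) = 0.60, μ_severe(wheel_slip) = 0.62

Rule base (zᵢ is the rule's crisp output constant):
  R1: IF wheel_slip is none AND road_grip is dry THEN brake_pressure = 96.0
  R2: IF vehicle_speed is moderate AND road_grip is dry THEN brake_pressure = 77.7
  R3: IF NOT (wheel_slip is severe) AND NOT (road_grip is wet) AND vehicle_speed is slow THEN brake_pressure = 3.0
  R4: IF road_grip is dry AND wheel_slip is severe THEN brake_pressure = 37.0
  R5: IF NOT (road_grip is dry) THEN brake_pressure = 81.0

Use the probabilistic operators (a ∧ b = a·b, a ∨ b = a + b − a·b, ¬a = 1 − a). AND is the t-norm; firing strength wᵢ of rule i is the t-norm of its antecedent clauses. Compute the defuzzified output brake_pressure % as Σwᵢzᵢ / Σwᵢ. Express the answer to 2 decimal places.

68.93

R1 (z=96.0): none=0.60, dry=0.42; AND[a·b] → w = 0.2520
R2 (z=77.7): moderate=0.67, dry=0.42; AND[a·b] → w = 0.2814
R3 (z=3.0): ¬severe=1−0.62=0.38, ¬wet=1−0.46=0.54, slow=0.59; AND[a·b] → w = 0.1211
R4 (z=37.0): dry=0.42, severe=0.62; AND[a·b] → w = 0.2604
R5 (z=81.0): ¬dry=1−0.42=0.58 → w = 0.5800
Weighted average = (0.2520·96.0 + 0.2814·77.7 + 0.1211·3.0 + 0.2604·37.0 + 0.5800·81.0) / (0.2520 + 0.2814 + 0.1211 + 0.2604 + 0.5800)
  = 103.0348 / 1.4949 = 68.93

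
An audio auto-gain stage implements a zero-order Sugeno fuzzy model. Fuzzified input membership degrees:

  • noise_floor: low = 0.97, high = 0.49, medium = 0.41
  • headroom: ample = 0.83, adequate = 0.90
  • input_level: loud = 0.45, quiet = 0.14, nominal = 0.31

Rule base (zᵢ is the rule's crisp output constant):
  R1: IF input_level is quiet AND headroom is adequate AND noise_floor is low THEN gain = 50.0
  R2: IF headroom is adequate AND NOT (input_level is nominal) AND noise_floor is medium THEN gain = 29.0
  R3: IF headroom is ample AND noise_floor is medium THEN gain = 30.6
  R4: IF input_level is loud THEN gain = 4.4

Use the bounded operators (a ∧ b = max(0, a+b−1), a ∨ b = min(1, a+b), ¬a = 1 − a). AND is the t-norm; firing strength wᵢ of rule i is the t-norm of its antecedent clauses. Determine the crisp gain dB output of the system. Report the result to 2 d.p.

14.03

R1 (z=50.0): quiet=0.14, adequate=0.90, low=0.97; AND[max(0, a+b−1)] → w = 0.01
R2 (z=29.0): adequate=0.90, ¬nominal=1−0.31=0.69, medium=0.41; AND[max(0, a+b−1)] → w = 0.00
R3 (z=30.6): ample=0.83, medium=0.41; AND[max(0, a+b−1)] → w = 0.24
R4 (z=4.4): loud=0.45 → w = 0.45
Weighted average = (0.01·50.0 + 0.00·29.0 + 0.24·30.6 + 0.45·4.4) / (0.01 + 0.00 + 0.24 + 0.45)
  = 9.8240 / 0.7000 = 14.03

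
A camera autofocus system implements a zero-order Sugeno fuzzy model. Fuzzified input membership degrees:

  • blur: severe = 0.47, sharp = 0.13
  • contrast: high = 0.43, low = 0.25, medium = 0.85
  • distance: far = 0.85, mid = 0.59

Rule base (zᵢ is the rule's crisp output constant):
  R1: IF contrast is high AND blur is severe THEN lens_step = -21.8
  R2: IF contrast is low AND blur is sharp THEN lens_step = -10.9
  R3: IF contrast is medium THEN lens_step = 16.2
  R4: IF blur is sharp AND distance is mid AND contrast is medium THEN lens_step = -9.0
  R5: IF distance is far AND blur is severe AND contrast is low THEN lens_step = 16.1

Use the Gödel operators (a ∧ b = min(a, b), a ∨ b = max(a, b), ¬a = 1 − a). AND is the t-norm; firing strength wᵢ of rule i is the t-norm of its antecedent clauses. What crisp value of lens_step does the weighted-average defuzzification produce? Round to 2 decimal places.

3.26

R1 (z=-21.8): high=0.43, severe=0.47; AND[min(a, b)] → w = 0.43
R2 (z=-10.9): low=0.25, sharp=0.13; AND[min(a, b)] → w = 0.13
R3 (z=16.2): medium=0.85 → w = 0.85
R4 (z=-9.0): sharp=0.13, mid=0.59, medium=0.85; AND[min(a, b)] → w = 0.13
R5 (z=16.1): far=0.85, severe=0.47, low=0.25; AND[min(a, b)] → w = 0.25
Weighted average = (0.43·-21.8 + 0.13·-10.9 + 0.85·16.2 + 0.13·-9.0 + 0.25·16.1) / (0.43 + 0.13 + 0.85 + 0.13 + 0.25)
  = 5.8340 / 1.7900 = 3.26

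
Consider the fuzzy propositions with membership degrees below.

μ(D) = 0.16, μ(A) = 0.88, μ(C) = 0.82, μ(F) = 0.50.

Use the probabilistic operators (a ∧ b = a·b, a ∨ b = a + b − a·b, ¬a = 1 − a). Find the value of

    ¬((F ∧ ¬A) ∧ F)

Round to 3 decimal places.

0.970

¬A = 1 − 0.8800 = 0.1200
F ∧ ¬A = a·b on (0.5000, 0.1200) = 0.0600
(F ∧ ¬A) ∧ F = a·b on (0.0600, 0.5000) = 0.0300
¬((F ∧ ¬A) ∧ F) = 1 − 0.0300 = 0.9700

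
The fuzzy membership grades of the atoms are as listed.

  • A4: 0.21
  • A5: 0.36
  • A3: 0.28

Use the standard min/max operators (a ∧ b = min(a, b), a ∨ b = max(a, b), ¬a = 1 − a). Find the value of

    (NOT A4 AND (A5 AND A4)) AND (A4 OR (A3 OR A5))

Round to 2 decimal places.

NOT A4 = 1 − 0.21 = 0.79
A5 AND A4 = min(a, b) on (0.36, 0.21) = 0.21
NOT A4 AND (A5 AND A4) = min(a, b) on (0.79, 0.21) = 0.21
A3 OR A5 = max(a, b) on (0.28, 0.36) = 0.36
A4 OR (A3 OR A5) = max(a, b) on (0.21, 0.36) = 0.36
(NOT A4 AND (A5 AND A4)) AND (A4 OR (A3 OR A5)) = min(a, b) on (0.21, 0.36) = 0.21

0.21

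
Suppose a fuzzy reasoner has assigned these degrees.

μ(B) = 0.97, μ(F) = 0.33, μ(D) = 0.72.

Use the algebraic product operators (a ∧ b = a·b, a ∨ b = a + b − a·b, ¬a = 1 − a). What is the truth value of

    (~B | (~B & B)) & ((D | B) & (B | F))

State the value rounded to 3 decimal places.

0.057

~B = 1 − 0.9700 = 0.0300
~B = 1 − 0.9700 = 0.0300
~B & B = a·b on (0.0300, 0.9700) = 0.0291
~B | (~B & B) = a + b − a·b on (0.0300, 0.0291) = 0.0582
D | B = a + b − a·b on (0.7200, 0.9700) = 0.9916
B | F = a + b − a·b on (0.9700, 0.3300) = 0.9799
(D | B) & (B | F) = a·b on (0.9916, 0.9799) = 0.9717
(~B | (~B & B)) & ((D | B) & (B | F)) = a·b on (0.0582, 0.9717) = 0.0566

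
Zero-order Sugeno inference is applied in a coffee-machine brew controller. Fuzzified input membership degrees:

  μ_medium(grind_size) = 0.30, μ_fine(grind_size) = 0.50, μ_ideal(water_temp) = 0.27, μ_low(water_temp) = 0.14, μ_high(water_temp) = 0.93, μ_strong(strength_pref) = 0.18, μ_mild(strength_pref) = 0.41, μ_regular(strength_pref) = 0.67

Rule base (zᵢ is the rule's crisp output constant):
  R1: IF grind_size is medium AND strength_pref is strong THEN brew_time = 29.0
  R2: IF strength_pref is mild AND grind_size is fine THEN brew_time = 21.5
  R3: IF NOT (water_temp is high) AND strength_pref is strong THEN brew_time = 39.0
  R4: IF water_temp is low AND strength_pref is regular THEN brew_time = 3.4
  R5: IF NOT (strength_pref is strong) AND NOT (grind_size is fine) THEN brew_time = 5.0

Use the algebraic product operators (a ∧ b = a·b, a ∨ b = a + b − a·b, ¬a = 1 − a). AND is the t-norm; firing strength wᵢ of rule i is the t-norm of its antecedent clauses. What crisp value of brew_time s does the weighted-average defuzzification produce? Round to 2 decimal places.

R1 (z=29.0): medium=0.30, strong=0.18; AND[a·b] → w = 0.0540
R2 (z=21.5): mild=0.41, fine=0.50; AND[a·b] → w = 0.2050
R3 (z=39.0): ¬high=1−0.93=0.07, strong=0.18; AND[a·b] → w = 0.0126
R4 (z=3.4): low=0.14, regular=0.67; AND[a·b] → w = 0.0938
R5 (z=5.0): ¬strong=1−0.18=0.82, ¬fine=1−0.50=0.50; AND[a·b] → w = 0.4100
Weighted average = (0.0540·29.0 + 0.2050·21.5 + 0.0126·39.0 + 0.0938·3.4 + 0.4100·5.0) / (0.0540 + 0.2050 + 0.0126 + 0.0938 + 0.4100)
  = 8.8338 / 0.7754 = 11.39

11.39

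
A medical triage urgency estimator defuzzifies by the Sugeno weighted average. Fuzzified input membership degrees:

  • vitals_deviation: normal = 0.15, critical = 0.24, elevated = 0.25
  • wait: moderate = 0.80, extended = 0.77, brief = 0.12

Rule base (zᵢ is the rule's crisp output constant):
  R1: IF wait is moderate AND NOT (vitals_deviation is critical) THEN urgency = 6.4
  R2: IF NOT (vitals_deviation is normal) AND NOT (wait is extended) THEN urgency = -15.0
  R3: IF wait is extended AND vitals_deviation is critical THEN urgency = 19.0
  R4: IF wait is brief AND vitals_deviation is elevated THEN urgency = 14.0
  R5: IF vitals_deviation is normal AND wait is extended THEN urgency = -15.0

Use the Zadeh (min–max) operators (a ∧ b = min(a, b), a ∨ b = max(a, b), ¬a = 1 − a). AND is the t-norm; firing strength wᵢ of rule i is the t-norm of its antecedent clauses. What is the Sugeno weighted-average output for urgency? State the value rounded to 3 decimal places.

3.603

R1 (z=6.4): moderate=0.80, ¬critical=1−0.24=0.76; AND[min(a, b)] → w = 0.76
R2 (z=-15.0): ¬normal=1−0.15=0.85, ¬extended=1−0.77=0.23; AND[min(a, b)] → w = 0.23
R3 (z=19.0): extended=0.77, critical=0.24; AND[min(a, b)] → w = 0.24
R4 (z=14.0): brief=0.12, elevated=0.25; AND[min(a, b)] → w = 0.12
R5 (z=-15.0): normal=0.15, extended=0.77; AND[min(a, b)] → w = 0.15
Weighted average = (0.76·6.4 + 0.23·-15.0 + 0.24·19.0 + 0.12·14.0 + 0.15·-15.0) / (0.76 + 0.23 + 0.24 + 0.12 + 0.15)
  = 5.4040 / 1.5000 = 3.603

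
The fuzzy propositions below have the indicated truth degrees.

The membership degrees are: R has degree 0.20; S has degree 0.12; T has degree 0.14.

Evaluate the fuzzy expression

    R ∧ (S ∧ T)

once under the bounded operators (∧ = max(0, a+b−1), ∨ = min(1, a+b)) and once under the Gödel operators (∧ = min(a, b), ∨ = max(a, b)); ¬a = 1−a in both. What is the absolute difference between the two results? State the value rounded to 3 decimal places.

Under bounded:
  S ∧ T = max(0, a+b−1) on (0.12, 0.14) = 0.00
  R ∧ (S ∧ T) = max(0, a+b−1) on (0.20, 0.00) = 0.00
  → value = 0.0000
Under Gödel:
  S ∧ T = min(a, b) on (0.12, 0.14) = 0.12
  R ∧ (S ∧ T) = min(a, b) on (0.20, 0.12) = 0.12
  → value = 0.1200
|0.0000 − 0.1200| = 0.120

0.120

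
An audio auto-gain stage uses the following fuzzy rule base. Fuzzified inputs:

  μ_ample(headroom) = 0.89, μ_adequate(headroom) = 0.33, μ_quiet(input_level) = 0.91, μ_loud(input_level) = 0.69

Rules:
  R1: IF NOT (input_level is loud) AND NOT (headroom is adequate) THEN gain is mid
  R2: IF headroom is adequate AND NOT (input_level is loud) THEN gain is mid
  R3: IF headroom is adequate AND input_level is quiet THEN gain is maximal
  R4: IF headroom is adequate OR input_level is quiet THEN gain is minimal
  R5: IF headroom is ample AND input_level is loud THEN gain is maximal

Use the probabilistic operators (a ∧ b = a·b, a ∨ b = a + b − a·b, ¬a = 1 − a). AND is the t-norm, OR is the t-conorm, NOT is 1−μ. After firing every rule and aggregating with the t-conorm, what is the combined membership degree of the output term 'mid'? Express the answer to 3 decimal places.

R1: ¬loud=1−0.69=0.31, ¬adequate=1−0.33=0.67; AND[a·b] → w = 0.2077
R2: adequate=0.33, ¬loud=1−0.69=0.31; AND[a·b] → w = 0.1023
R3: adequate=0.33, quiet=0.91; AND[a·b] → w = 0.3003
R4: adequate=0.33, quiet=0.91; OR[a + b − a·b] → w = 0.9397
R5: ample=0.89, loud=0.69; AND[a·b] → w = 0.6141
Rules with consequent 'mid': {R1, R2} → strengths 0.2077, 0.1023
Aggregate via t-conorm [a + b − a·b]: 0.2888

0.289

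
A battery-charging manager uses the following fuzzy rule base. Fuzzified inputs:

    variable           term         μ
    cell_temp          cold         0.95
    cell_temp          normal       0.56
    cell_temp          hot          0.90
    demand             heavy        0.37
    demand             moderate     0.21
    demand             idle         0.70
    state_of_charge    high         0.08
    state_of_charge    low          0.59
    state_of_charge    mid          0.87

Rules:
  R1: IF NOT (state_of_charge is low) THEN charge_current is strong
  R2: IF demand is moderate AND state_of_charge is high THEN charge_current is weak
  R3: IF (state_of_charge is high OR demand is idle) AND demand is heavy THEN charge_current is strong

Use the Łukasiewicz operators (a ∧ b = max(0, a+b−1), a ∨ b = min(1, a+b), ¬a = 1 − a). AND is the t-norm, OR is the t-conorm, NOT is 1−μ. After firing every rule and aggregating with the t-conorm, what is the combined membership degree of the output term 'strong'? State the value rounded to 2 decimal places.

0.56

R1: ¬low=1−0.59=0.41 → w = 0.41
R2: moderate=0.21, high=0.08; AND[max(0, a+b−1)] → w = 0.00
R3: (high=0.08 OR idle=0.70) = 0.78; AND[max(0, a+b−1)] with heavy=0.37 → w = 0.15
Rules with consequent 'strong': {R1, R3} → strengths 0.41, 0.15
Aggregate via t-conorm [min(1, a+b)]: 0.56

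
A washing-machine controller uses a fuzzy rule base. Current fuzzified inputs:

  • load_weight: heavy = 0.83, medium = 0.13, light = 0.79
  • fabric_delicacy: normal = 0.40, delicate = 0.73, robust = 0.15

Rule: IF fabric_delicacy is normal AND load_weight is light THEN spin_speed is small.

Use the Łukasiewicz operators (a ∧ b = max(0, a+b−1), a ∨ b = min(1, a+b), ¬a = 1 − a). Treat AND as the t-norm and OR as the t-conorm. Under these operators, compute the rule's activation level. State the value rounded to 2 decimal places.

firing strength: normal=0.40, light=0.79; AND[max(0, a+b−1)] → w = 0.19

0.19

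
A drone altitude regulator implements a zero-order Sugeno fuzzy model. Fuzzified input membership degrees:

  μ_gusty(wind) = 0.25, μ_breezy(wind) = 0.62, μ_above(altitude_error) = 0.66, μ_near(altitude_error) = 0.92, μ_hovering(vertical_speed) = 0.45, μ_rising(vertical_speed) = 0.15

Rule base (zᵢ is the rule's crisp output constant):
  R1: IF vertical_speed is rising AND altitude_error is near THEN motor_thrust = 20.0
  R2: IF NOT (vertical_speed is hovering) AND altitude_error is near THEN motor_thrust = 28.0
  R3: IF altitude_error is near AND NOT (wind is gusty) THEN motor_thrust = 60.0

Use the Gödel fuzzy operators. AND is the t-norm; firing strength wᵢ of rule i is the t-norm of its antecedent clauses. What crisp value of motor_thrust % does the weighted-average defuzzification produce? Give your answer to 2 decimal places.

43.72

R1 (z=20.0): rising=0.15, near=0.92; AND[min(a, b)] → w = 0.15
R2 (z=28.0): ¬hovering=1−0.45=0.55, near=0.92; AND[min(a, b)] → w = 0.55
R3 (z=60.0): near=0.92, ¬gusty=1−0.25=0.75; AND[min(a, b)] → w = 0.75
Weighted average = (0.15·20.0 + 0.55·28.0 + 0.75·60.0) / (0.15 + 0.55 + 0.75)
  = 63.4000 / 1.4500 = 43.72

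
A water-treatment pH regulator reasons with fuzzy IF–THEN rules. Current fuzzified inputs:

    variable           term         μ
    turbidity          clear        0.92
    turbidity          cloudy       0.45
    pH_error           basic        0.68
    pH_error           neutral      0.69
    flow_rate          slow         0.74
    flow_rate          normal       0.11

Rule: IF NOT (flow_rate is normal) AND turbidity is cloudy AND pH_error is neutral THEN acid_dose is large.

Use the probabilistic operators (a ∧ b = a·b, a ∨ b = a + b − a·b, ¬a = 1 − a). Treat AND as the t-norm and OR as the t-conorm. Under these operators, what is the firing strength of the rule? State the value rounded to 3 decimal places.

firing strength: ¬normal=1−0.11=0.89, cloudy=0.45, neutral=0.69; AND[a·b] → w = 0.2763

0.276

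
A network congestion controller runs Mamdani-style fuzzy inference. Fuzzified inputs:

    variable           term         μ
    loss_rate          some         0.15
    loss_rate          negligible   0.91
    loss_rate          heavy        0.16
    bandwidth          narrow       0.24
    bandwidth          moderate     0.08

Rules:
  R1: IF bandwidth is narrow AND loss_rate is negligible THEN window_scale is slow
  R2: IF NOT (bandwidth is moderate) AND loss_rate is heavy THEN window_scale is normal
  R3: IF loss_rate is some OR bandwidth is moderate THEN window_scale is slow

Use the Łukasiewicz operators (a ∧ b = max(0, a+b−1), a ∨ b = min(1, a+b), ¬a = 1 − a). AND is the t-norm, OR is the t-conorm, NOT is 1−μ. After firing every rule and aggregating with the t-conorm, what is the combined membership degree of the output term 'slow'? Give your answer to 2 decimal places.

0.38

R1: narrow=0.24, negligible=0.91; AND[max(0, a+b−1)] → w = 0.15
R2: ¬moderate=1−0.08=0.92, heavy=0.16; AND[max(0, a+b−1)] → w = 0.08
R3: some=0.15, moderate=0.08; OR[min(1, a+b)] → w = 0.23
Rules with consequent 'slow': {R1, R3} → strengths 0.15, 0.23
Aggregate via t-conorm [min(1, a+b)]: 0.38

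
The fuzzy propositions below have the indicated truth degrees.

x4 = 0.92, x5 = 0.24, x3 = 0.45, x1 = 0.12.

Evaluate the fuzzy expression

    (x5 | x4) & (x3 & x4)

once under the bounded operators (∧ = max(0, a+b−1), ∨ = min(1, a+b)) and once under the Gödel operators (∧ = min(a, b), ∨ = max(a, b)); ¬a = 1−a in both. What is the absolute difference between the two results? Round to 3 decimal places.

Under bounded:
  x5 | x4 = min(1, a+b) on (0.24, 0.92) = 1.00
  x3 & x4 = max(0, a+b−1) on (0.45, 0.92) = 0.37
  (x5 | x4) & (x3 & x4) = max(0, a+b−1) on (1.00, 0.37) = 0.37
  → value = 0.3700
Under Gödel:
  x5 | x4 = max(a, b) on (0.24, 0.92) = 0.92
  x3 & x4 = min(a, b) on (0.45, 0.92) = 0.45
  (x5 | x4) & (x3 & x4) = min(a, b) on (0.92, 0.45) = 0.45
  → value = 0.4500
|0.3700 − 0.4500| = 0.080

0.080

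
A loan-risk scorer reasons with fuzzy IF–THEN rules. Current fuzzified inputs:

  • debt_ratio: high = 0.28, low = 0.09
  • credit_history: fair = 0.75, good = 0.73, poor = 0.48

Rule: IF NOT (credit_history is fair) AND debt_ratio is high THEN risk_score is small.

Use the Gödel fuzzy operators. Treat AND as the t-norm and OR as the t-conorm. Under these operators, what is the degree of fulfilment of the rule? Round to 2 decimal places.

firing strength: ¬fair=1−0.75=0.25, high=0.28; AND[min(a, b)] → w = 0.25

0.25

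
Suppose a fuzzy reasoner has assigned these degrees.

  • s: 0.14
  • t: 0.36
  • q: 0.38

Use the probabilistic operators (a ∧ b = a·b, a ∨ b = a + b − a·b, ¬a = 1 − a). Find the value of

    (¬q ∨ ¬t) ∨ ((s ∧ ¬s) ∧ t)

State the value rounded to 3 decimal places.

¬q = 1 − 0.3800 = 0.6200
¬t = 1 − 0.3600 = 0.6400
¬q ∨ ¬t = a + b − a·b on (0.6200, 0.6400) = 0.8632
¬s = 1 − 0.1400 = 0.8600
s ∧ ¬s = a·b on (0.1400, 0.8600) = 0.1204
(s ∧ ¬s) ∧ t = a·b on (0.1204, 0.3600) = 0.0433
(¬q ∨ ¬t) ∨ ((s ∧ ¬s) ∧ t) = a + b − a·b on (0.8632, 0.0433) = 0.8691

0.869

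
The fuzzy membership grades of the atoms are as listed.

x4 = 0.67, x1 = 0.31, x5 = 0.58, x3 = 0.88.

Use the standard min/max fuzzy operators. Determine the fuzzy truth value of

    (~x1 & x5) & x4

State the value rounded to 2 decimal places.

0.58

~x1 = 1 − 0.31 = 0.69
~x1 & x5 = min(a, b) on (0.69, 0.58) = 0.58
(~x1 & x5) & x4 = min(a, b) on (0.58, 0.67) = 0.58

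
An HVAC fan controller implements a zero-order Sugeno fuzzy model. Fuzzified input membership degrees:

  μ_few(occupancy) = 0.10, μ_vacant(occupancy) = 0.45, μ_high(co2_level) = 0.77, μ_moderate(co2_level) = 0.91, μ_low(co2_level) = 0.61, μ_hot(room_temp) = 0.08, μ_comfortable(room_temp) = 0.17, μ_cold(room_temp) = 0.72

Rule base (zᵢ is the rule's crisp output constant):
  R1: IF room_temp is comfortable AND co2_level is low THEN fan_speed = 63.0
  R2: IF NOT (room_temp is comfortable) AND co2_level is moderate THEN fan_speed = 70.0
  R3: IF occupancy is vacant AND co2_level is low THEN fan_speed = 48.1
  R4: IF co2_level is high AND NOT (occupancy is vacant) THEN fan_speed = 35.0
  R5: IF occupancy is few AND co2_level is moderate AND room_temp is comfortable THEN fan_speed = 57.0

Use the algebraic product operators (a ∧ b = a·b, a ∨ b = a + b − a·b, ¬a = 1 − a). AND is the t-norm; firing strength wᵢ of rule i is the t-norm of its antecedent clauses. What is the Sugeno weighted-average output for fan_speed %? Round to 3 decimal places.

R1 (z=63.0): comfortable=0.17, low=0.61; AND[a·b] → w = 0.1037
R2 (z=70.0): ¬comfortable=1−0.17=0.83, moderate=0.91; AND[a·b] → w = 0.7553
R3 (z=48.1): vacant=0.45, low=0.61; AND[a·b] → w = 0.2745
R4 (z=35.0): high=0.77, ¬vacant=1−0.45=0.55; AND[a·b] → w = 0.4235
R5 (z=57.0): few=0.10, moderate=0.91, comfortable=0.17; AND[a·b] → w = 0.0155
Weighted average = (0.1037·63.0 + 0.7553·70.0 + 0.2745·48.1 + 0.4235·35.0 + 0.0155·57.0) / (0.1037 + 0.7553 + 0.2745 + 0.4235 + 0.0155)
  = 88.3118 / 1.5725 = 56.161

56.161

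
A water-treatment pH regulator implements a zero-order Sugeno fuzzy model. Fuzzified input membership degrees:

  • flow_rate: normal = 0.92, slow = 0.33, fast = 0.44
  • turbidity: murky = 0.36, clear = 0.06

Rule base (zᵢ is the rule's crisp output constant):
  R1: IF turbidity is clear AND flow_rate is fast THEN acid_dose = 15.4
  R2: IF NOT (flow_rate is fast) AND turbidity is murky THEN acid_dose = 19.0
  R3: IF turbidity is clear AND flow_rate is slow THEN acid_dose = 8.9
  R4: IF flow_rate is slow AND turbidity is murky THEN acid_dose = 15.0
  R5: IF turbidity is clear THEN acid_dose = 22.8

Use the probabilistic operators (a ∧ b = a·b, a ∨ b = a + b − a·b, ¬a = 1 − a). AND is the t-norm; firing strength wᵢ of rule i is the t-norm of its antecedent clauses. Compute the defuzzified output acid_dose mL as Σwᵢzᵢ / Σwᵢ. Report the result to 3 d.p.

R1 (z=15.4): clear=0.06, fast=0.44; AND[a·b] → w = 0.0264
R2 (z=19.0): ¬fast=1−0.44=0.56, murky=0.36; AND[a·b] → w = 0.2016
R3 (z=8.9): clear=0.06, slow=0.33; AND[a·b] → w = 0.0198
R4 (z=15.0): slow=0.33, murky=0.36; AND[a·b] → w = 0.1188
R5 (z=22.8): clear=0.06 → w = 0.0600
Weighted average = (0.0264·15.4 + 0.2016·19.0 + 0.0198·8.9 + 0.1188·15.0 + 0.0600·22.8) / (0.0264 + 0.2016 + 0.0198 + 0.1188 + 0.0600)
  = 7.5632 / 0.4266 = 17.729

17.729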